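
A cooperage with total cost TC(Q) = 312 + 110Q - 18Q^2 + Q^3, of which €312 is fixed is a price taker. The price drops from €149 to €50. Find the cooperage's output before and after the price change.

AVC = 110 - 18Q + Q^2, minimized at Q = 9 where min AVC = €29. MC = 110 - 36Q + 3Q^2.
With P = €149 above the shutdown price, P = MC gives Q = 13.
At P = €50 ≥ min AVC, set P = MC: Q = 10. The firm stays open but cuts output.

Output falls from 13 to 10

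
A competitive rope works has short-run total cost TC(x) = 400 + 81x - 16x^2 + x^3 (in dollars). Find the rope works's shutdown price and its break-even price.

Shutdown price = min AVC. AVC = 81 - 16x + x^2, with vertex at x = 8 and minimum $17.
ATC = 400/x + 81 - 16x + x^2. Setting dATC/dx = −400/x^2 − 16 + 2x = 0 gives x = 10 (since 2·10^3 − 16·10^2 = 400).
min ATC = 400/10 + 81 − 16·10 + 10^2 = $61. That is the break-even price.
For $17 ≤ P < $61 the firm produces at a loss; below $17 it shuts down.

Shutdown price = $17; break-even price = $61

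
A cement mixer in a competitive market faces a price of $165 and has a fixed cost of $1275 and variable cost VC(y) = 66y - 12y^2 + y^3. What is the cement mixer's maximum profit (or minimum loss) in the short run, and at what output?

AVC = 66 - 12y + y^2 has its minimum $30 at y = 6; price $165 clears that bar, so the firm operates.
MC = 66 - 24y + 3y^2. Setting P = MC and taking the root on the rising branch gives y* = 11.
TR = 165·11 = 1815. TC = 1275 + 605 = 1880. Profit = 1815 − 1880 = -$65.
Shutting down would mean losing the fixed cost of $1275, so operating at a loss of $65 is better by $1210.

Profit = -$65 at y = 11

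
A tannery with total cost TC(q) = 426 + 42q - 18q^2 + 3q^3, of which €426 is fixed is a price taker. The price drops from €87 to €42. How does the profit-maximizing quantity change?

Output falls from 5 to 4

MC = 42 - 36q + 9q^2; the shutdown threshold is min AVC = €15 (at q = 3).
At P = €87 ≥ min AVC, set P = MC on the rising branch: q = 5.
At P = €42 ≥ min AVC, set P = MC: q = 4. The firm stays open but cuts output.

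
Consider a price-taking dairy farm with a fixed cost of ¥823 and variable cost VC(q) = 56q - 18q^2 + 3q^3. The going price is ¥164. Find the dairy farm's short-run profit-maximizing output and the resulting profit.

AVC = 56 - 18q + 3q^2; min AVC = ¥29 at q = 3. Since P = ¥164 ≥ min AVC, the firm produces.
With MC = 56 - 36q + 9q^2, P = MC on the upward-sloping part at q* = 6.
TR = 164·6 = 984. TC = 823 + 336 = 1159. Profit = 984 − 1159 = -¥175.
That loss of ¥175 beats the ¥823 the firm would lose by shutting down; producing recovers ¥648 of fixed cost.

Profit = -¥175 at q = 6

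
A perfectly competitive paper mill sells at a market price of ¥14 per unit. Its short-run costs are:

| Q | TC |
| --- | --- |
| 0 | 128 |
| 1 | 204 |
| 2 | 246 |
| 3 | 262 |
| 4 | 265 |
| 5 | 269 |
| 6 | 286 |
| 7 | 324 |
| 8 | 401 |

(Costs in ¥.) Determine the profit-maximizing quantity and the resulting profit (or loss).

Q = 0 (shut down); profit = -¥128

Tabulate TR − TC: Q=0: -128; Q=1: -190; Q=2: -218; Q=3: -220; Q=4: -209; Q=5: -199; Q=6: -202; Q=7: -226; Q=8: -289.
Profit is highest at Q = 0. Equivalently, the lowest AVC in the table is 158/6 ≈ ¥26.33 at Q = 6, and P = ¥14 falls below it — price never covers variable cost, so the firm shuts down and loses only its fixed cost.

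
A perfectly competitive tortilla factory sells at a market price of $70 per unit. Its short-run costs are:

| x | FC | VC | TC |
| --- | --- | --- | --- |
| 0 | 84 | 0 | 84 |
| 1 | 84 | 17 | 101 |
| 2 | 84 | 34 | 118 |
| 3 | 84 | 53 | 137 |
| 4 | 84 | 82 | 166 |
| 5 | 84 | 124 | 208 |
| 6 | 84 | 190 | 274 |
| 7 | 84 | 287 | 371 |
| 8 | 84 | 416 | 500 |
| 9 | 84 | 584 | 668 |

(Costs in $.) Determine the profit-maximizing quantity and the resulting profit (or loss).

x = 6; profit = $146

Profit at each row (π = 70x − TC): x=0: -84; x=1: -31; x=2: 22; x=3: 73; x=4: 114; x=5: 142; x=6: 146; x=7: 119; x=8: 60; x=9: -38.
Profit is maximized at x = 6. AVC there is 190/6 = $31.67 ≤ P, so producing beats shutting down (which would give -$84).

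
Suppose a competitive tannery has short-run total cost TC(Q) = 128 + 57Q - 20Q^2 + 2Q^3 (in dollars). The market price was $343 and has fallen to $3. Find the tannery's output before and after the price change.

MC = 57 - 40Q + 6Q^2; the shutdown threshold is min AVC = $7 (at Q = 5).
At P = $343 ≥ min AVC, set P = MC on the rising branch: Q = 11.
At P = $3 < min AVC = $7, price no longer covers variable cost at any output, so the firm shuts down: Q = 0.

Output falls from 11 to 0 (the firm shuts down)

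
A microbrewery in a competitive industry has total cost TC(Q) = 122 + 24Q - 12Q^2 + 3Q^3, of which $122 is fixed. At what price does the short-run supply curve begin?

The firm shuts down when price falls below the minimum of average variable cost. AVC = VC/Q = 24 - 12Q + 3Q^2.
dAVC/dQ = -12 + 6Q = 0 gives Q = 2. min AVC = 24 - 12·2 + 3·2^2 = 12.
The firm shuts down for any P below $12.

$12 per unit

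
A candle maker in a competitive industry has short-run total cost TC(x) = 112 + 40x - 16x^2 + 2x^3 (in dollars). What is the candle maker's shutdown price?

$8 per unit

Short-run supply begins at min AVC. From VC = 40x - 16x^2 + 2x^3, AVC = 40 - 16x + 2x^2.
At the minimum of AVC, MC = AVC. MC = 40 - 32x + 6x^2; setting MC = AVC gives 4x^2 - 16x = 0, so x = 4. min AVC = 8.
So the shutdown price is $8.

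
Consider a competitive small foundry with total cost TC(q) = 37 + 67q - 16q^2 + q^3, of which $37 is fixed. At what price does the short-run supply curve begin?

$3 per unit

The shutdown price is the minimum of AVC. VC = 67q - 16q^2 + q^3, so AVC = 67 - 16q + q^2.
dAVC/dq = -16 + 2q = 0 gives q = 8. min AVC = 67 - 16·8 + 8^2 = 3.
For P < $3 the firm produces nothing.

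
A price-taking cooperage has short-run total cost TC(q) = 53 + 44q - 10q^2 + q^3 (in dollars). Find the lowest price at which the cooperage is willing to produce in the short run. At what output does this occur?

$19 per unit, at q = 5

Short-run supply begins at min AVC. From VC = 44q - 10q^2 + q^3, AVC = 44 - 10q + q^2.
dAVC/dq = -10 + 2q = 0 gives q = 5. min AVC = 44 - 10·5 + 5^2 = 19.
For P < $19 the firm produces nothing.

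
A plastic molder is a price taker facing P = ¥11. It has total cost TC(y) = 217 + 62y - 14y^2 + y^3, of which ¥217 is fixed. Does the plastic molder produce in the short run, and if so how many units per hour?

Variable cost is VC = 62y - 14y^2 + y^3, so AVC = VC/y = 62 - 14y + y^2 and MC = dTC/dy = 62 - 28y + 3y^2.
AVC is minimized where dAVC/dy = -14 + 2y = 0, at y = 7; min AVC = 62 - 14·7 + 7^2 = ¥13.
P = ¥11 lies below min AVC = ¥13; no output level covers variable cost.
The firm minimizes its loss by shutting down and losing only its fixed cost of ¥217.

Shut down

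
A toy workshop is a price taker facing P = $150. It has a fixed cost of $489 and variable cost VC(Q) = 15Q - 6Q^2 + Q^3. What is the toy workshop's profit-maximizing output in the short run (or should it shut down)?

From TC, MC = TC'(Q) = 15 - 12Q + 3Q^2 and AVC = VC/Q = 15 - 6Q + Q^2.
The AVC parabola has its vertex at Q = 6/2 = 3, where AVC = 15 - 6·3 + 3^2 = $6.
Since P = $150 ≥ min AVC = $6, price covers variable cost and the firm should produce.
Solving P = MC: -135 - 12Q + 3Q^2 = 0 ⇒ Q = -5 or 9. On the upward-sloping branch, Q* = 9.
Check: AVC at Q = 9 is $42 ≤ P, so revenue covers variable cost.
Profit = P·Q − TC = 150·9 − 867 = $483.

Produce at Q = 9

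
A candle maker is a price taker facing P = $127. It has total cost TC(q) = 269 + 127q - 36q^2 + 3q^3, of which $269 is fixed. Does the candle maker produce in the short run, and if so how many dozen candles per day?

Produce at q = 8

Variable cost is VC = 127q - 36q^2 + 3q^3, so AVC = VC/q = 127 - 36q + 3q^2 and MC = dTC/dq = 127 - 72q + 9q^2.
AVC is minimized where dAVC/dq = -36 + 6q = 0, at q = 6; min AVC = 127 - 36·6 + 3·6^2 = $19.
P = $127 exceeds min AVC = $19, so the firm stays open.
Set P = MC: 127 = 127 - 72q + 9q^2 → -72q + 9q^2 = 0. The roots are q = 0 and q = 8; the profit-maximizing output is on the rising part of MC, so q* = 8.
Check: AVC at q = 8 is $31 ≤ P, so revenue covers variable cost.
Profit = P·q − TC = 127·8 − 517 = $499.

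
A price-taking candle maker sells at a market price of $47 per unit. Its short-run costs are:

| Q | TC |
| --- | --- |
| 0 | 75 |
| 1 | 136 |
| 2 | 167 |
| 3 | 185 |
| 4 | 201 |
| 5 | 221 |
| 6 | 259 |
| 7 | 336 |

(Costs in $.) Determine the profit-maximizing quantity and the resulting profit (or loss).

Compute π = P·Q − TC at each output: Q=0: -75; Q=1: -89; Q=2: -73; Q=3: -44; Q=4: -13; Q=5: 14; Q=6: 23; Q=7: -7.
Profit is maximized at Q = 6. AVC there is 184/6 = $30.67 ≤ P, so producing beats shutting down (which would give -$75).

Q = 6; profit = $23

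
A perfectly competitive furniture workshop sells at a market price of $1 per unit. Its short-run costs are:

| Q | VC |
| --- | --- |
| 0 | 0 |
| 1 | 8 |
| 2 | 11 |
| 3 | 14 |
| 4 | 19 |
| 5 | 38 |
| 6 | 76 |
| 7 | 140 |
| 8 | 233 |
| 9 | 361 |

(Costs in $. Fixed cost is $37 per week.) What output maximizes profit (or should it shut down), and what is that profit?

Profit at each row (π = 1Q − TC): Q=0: -37; Q=1: -44; Q=2: -46; Q=3: -48; Q=4: -52; Q=5: -70; Q=6: -107; Q=7: -170; Q=8: -262; Q=9: -389.
Profit is highest at Q = 0. Equivalently, the lowest AVC in the table is 14/3 ≈ $4.67 at Q = 3, and P = $1 falls below it — price never covers variable cost, so the firm shuts down and loses only its fixed cost.

Q = 0 (shut down); profit = -$37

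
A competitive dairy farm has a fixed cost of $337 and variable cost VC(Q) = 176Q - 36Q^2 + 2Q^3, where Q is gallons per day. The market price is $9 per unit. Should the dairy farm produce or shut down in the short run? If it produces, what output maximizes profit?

Shut down

Strip out fixed cost: VC = 176Q - 36Q^2 + 2Q^3. Then AVC = 176 - 36Q + 2Q^2 and MC = 176 - 72Q + 6Q^2.
AVC hits its minimum where MC = AVC, at Q = 9, giving min AVC = 176 - 36·9 + 2·9^2 = $14.
Since P = $9 < min AVC = $14, price fails to cover variable cost at any output.
The firm minimizes its loss by shutting down and losing only its fixed cost of $337.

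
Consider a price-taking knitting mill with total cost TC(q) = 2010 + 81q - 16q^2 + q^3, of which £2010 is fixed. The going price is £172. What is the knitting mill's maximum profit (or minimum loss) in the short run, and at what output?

Profit = -£320 at q = 13

AVC = 81 - 16q + q^2; min AVC = £17 at q = 8. Since P = £172 ≥ min AVC, the firm produces.
MC = 81 - 32q + 3q^2. Setting P = MC and taking the root on the rising branch gives q* = 13.
TR = 172·13 = 2236. TC = 2010 + 546 = 2556. Profit = 2236 − 2556 = -£320.
By producing, the firm covers all variable cost plus £1690 of fixed cost; shutting down would lose the full £2010.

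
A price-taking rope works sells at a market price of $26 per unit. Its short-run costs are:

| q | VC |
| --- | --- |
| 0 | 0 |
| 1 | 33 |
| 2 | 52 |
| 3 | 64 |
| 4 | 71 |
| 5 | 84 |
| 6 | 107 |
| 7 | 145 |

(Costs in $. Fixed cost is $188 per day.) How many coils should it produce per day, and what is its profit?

q = 6; profit = -$139

Tabulate TR − TC: q=0: -188; q=1: -195; q=2: -188; q=3: -174; q=4: -155; q=5: -142; q=6: -139; q=7: -151.
Profit is maximized at q = 6. AVC there is 107/6 = $17.83 ≤ P, so producing beats shutting down (which would give -$188).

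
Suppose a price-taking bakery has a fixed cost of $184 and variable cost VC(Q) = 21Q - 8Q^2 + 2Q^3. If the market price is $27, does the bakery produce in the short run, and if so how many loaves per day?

Strip out fixed cost: VC = 21Q - 8Q^2 + 2Q^3. Then AVC = 21 - 8Q + 2Q^2 and MC = 21 - 16Q + 6Q^2.
The AVC parabola has its vertex at Q = 8/4 = 2, where AVC = 21 - 8·2 + 2·2^2 = $13.
Because $27 ≥ $13, revenue can cover variable cost; the firm operates.
Solving P = MC: -6 - 16Q + 6Q^2 = 0 ⇒ Q = -1/3 or 3. On the upward-sloping branch, Q* = 3.
Check: AVC at Q = 3 is $15 ≤ P, so revenue covers variable cost.
Profit = P·Q − TC = 27·3 − 229 = -$148, a loss, but smaller than the $184 fixed cost the firm would lose by shutting down.

Produce at Q = 3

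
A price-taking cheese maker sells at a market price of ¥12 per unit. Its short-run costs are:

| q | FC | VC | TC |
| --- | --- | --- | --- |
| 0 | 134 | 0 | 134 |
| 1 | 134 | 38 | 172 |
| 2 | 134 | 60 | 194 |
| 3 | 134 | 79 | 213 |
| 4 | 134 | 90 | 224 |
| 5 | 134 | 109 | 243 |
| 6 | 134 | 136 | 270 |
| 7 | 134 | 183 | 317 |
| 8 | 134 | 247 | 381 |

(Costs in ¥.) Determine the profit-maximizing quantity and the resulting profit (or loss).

Compute π = P·q − TC at each output: q=0: -134; q=1: -160; q=2: -170; q=3: -177; q=4: -176; q=5: -183; q=6: -198; q=7: -233; q=8: -285.
Profit is highest at q = 0. Equivalently, the lowest AVC in the table is 109/5 ≈ ¥21.80 at q = 5, and P = ¥12 falls below it — price never covers variable cost, so the firm shuts down and loses only its fixed cost.

q = 0 (shut down); profit = -¥134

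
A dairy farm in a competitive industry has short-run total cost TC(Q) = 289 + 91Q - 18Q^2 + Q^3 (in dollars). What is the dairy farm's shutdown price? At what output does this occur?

The shutdown price is the minimum of AVC. VC = 91Q - 18Q^2 + Q^3, so AVC = 91 - 18Q + Q^2.
dAVC/dQ = -18 + 2Q = 0 gives Q = 9. min AVC = 91 - 18·9 + 9^2 = 10.
For P < $10 the firm produces nothing.

$10 per unit, at Q = 9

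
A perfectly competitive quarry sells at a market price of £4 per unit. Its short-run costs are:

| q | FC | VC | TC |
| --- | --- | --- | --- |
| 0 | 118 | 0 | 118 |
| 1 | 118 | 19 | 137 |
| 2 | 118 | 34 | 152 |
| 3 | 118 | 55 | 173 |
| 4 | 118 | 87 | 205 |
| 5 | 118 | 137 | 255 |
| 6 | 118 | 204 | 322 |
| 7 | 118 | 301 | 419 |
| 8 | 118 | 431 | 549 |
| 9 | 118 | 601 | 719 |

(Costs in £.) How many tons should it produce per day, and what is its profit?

Tabulate TR − TC: q=0: -118; q=1: -133; q=2: -144; q=3: -161; q=4: -189; q=5: -235; q=6: -298; q=7: -391; q=8: -517; q=9: -683.
Profit is highest at q = 0. Equivalently, the lowest AVC in the table is 34/2 ≈ £17 at q = 2, and P = £4 falls below it — price never covers variable cost, so the firm shuts down and loses only its fixed cost.

q = 0 (shut down); profit = -£118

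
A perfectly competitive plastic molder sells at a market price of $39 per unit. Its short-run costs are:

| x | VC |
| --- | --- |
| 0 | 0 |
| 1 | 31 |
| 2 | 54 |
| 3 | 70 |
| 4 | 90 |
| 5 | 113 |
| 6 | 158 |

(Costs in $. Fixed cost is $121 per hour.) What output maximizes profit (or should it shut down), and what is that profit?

Compute π = P·x − TC at each output: x=0: -121; x=1: -113; x=2: -97; x=3: -74; x=4: -55; x=5: -39; x=6: -45.
Profit is maximized at x = 5. AVC there is 113/5 = $22.60 ≤ P, so producing beats shutting down (which would give -$121).

x = 5; profit = -$39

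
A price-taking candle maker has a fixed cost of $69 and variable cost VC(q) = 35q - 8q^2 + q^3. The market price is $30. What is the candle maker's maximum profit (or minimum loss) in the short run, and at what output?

Profit = -$19 at q = 5

AVC = 35 - 8q + q^2; min AVC = $19 at q = 4. Since P = $30 ≥ min AVC, the firm produces.
With MC = 35 - 16q + 3q^2, P = MC on the upward-sloping part at q* = 5.
TR = 30·5 = 150. TC = 69 + 100 = 169. Profit = 150 − 169 = -$19.
That loss of $19 beats the $69 the firm would lose by shutting down; producing recovers $50 of fixed cost.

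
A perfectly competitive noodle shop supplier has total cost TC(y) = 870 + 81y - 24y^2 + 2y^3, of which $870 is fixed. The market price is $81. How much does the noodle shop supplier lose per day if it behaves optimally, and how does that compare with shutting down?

AVC = 81 - 24y + 2y^2 has its minimum $9 at y = 6; price $81 clears that bar, so the firm operates.
With MC = 81 - 48y + 6y^2, P = MC on the upward-sloping part at y* = 8.
TR = 81·8 = 648. TC = 870 + 136 = 1006. Profit = 648 − 1006 = -$358.
Shutting down would mean losing the fixed cost of $870, so operating at a loss of $358 is better by $512.

Profit = -$358 at y = 8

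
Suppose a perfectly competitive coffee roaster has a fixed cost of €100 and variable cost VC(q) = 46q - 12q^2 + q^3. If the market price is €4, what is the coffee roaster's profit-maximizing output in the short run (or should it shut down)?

From TC, MC = TC'(q) = 46 - 24q + 3q^2 and AVC = VC/q = 46 - 12q + q^2.
The AVC parabola has its vertex at q = 12/2 = 6, where AVC = 46 - 12·6 + 6^2 = €10.
P = €4 lies below min AVC = €10; no output level covers variable cost.
Best response: produce nothing and absorb the €100 fixed cost.

Shut down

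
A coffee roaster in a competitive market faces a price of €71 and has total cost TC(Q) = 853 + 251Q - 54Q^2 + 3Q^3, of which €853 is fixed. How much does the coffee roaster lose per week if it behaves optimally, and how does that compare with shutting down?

AVC = 251 - 54Q + 3Q^2; min AVC = €8 at Q = 9. Since P = €71 ≥ min AVC, the firm produces.
MC = 251 - 108Q + 9Q^2. Setting P = MC and taking the root on the rising branch gives Q* = 10.
TR = 71·10 = 710. TC = 853 + 110 = 963. Profit = 710 − 963 = -€253.
Shutting down would mean losing the fixed cost of €853, so operating at a loss of €253 is better by €600.

Profit = -€253 at Q = 10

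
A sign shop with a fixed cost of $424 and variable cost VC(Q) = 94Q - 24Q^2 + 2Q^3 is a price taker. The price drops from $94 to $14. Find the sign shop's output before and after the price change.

MC = 94 - 48Q + 6Q^2; the shutdown threshold is min AVC = $22 (at Q = 6).
With P = $94 above the shutdown price, P = MC gives Q = 8.
At P = $14 < min AVC = $22, price no longer covers variable cost at any output, so the firm shuts down: Q = 0.

Output falls from 8 to 0 (the firm shuts down)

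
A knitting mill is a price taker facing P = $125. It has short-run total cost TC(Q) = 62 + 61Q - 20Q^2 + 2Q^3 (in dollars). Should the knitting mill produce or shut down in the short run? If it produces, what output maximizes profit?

Variable cost is VC = 61Q - 20Q^2 + 2Q^3, so AVC = VC/Q = 61 - 20Q + 2Q^2 and MC = dTC/dQ = 61 - 40Q + 6Q^2.
The AVC parabola has its vertex at Q = 20/4 = 5, where AVC = 61 - 20·5 + 2·5^2 = $11.
P = $125 exceeds min AVC = $11, so the firm stays open.
P = MC gives -64 - 40Q + 6Q^2 = 0, with roots -4/3 and 8. Take the larger (rising MC): Q* = 8.
Check: AVC at Q = 8 is $29 ≤ P, so revenue covers variable cost.
Profit = P·Q − TC = 125·8 − 294 = $706.

Produce at Q = 8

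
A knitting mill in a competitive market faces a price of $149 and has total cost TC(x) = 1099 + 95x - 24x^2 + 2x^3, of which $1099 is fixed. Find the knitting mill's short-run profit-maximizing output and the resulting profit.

Profit = -$127 at x = 9

AVC = 95 - 24x + 2x^2 has its minimum $23 at x = 6; price $149 clears that bar, so the firm operates.
MC = 95 - 48x + 6x^2. Setting P = MC and taking the root on the rising branch gives x* = 9.
TR = 149·9 = 1341. TC = 1099 + 369 = 1468. Profit = 1341 − 1468 = -$127.
That loss of $127 beats the $1099 the firm would lose by shutting down; producing recovers $972 of fixed cost.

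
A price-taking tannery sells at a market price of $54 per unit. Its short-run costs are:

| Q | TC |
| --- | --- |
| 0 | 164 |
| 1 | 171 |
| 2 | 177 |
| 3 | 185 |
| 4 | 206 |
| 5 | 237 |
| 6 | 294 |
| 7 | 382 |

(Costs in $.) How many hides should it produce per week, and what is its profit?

Tabulate TR − TC: Q=0: -164; Q=1: -117; Q=2: -69; Q=3: -23; Q=4: 10; Q=5: 33; Q=6: 30; Q=7: -4.
Profit is maximized at Q = 5. AVC there is 73/5 = $14.60 ≤ P, so producing beats shutting down (which would give -$164).

Q = 5; profit = $33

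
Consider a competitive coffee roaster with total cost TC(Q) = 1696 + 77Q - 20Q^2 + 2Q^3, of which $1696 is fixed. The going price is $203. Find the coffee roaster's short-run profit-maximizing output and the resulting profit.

AVC = 77 - 20Q + 2Q^2; min AVC = $27 at Q = 5. Since P = $203 ≥ min AVC, the firm produces.
With MC = 77 - 40Q + 6Q^2, P = MC on the upward-sloping part at Q* = 9.
TR = 203·9 = 1827. TC = 1696 + 531 = 2227. Profit = 1827 − 2227 = -$400.
By producing, the firm covers all variable cost plus $1296 of fixed cost; shutting down would lose the full $1696.

Profit = -$400 at Q = 9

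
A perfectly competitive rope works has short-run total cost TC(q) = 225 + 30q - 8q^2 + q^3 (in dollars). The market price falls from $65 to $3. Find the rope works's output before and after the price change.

MC = 30 - 16q + 3q^2; the shutdown threshold is min AVC = $14 (at q = 4).
At P = $65 ≥ min AVC, set P = MC on the rising branch: q = 7.
At P = $3 < min AVC = $14, price no longer covers variable cost at any output, so the firm shuts down: q = 0.

Output falls from 7 to 0 (the firm shuts down)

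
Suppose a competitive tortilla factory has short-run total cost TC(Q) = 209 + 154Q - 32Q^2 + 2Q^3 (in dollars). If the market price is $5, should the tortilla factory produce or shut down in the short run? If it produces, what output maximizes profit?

Shut down

From TC, MC = TC'(Q) = 154 - 64Q + 6Q^2 and AVC = VC/Q = 154 - 32Q + 2Q^2.
AVC hits its minimum where MC = AVC, at Q = 8, giving min AVC = 154 - 32·8 + 2·8^2 = $26.
Since P = $5 < min AVC = $26, price fails to cover variable cost at any output.
Best response: produce nothing and absorb the $209 fixed cost.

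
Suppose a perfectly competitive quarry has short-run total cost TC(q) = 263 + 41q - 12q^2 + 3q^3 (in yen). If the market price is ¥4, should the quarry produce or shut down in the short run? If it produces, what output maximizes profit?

Shut down

From TC, MC = TC'(q) = 41 - 24q + 9q^2 and AVC = VC/q = 41 - 12q + 3q^2.
AVC is minimized where dAVC/dq = -12 + 6q = 0, at q = 2; min AVC = 41 - 12·2 + 3·2^2 = ¥29.
Since P = ¥4 < min AVC = ¥29, price fails to cover variable cost at any output.
Shutting down limits the loss to fixed cost, ¥263.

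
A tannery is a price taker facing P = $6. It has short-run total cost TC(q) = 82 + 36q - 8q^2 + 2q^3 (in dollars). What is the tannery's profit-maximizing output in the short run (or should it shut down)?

Shut down

Variable cost is VC = 36q - 8q^2 + 2q^3, so AVC = VC/q = 36 - 8q + 2q^2 and MC = dTC/dq = 36 - 16q + 6q^2.
AVC hits its minimum where MC = AVC, at q = 2, giving min AVC = 36 - 8·2 + 2·2^2 = $28.
Since P = $6 < min AVC = $28, price fails to cover variable cost at any output.
Shutting down limits the loss to fixed cost, $82.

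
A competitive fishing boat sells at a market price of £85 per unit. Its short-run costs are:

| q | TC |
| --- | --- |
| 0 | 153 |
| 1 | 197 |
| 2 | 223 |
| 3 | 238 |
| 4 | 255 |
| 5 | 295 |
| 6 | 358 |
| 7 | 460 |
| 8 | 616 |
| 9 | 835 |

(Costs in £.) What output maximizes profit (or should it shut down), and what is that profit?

Profit at each row (π = 85q − TC): q=0: -153; q=1: -112; q=2: -53; q=3: 17; q=4: 85; q=5: 130; q=6: 152; q=7: 135; q=8: 64; q=9: -70.
Profit is maximized at q = 6. AVC there is 205/6 = £34.17 ≤ P, so producing beats shutting down (which would give -£153).

q = 6; profit = £152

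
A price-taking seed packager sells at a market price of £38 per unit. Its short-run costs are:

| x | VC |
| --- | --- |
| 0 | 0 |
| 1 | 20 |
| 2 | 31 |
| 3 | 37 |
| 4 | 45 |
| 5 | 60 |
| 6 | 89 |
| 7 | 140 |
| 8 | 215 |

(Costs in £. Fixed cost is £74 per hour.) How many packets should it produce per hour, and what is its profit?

x = 6; profit = £65

Profit at each row (π = 38x − TC): x=0: -74; x=1: -56; x=2: -29; x=3: 3; x=4: 33; x=5: 56; x=6: 65; x=7: 52; x=8: 15.
Profit is maximized at x = 6. AVC there is 89/6 = £14.83 ≤ P, so producing beats shutting down (which would give -£74).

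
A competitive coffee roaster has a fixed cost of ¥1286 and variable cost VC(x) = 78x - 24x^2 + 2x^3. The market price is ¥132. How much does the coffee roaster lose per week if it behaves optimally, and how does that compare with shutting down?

Profit = -¥314 at x = 9

AVC = 78 - 24x + 2x^2 has its minimum ¥6 at x = 6; price ¥132 clears that bar, so the firm operates.
With MC = 78 - 48x + 6x^2, P = MC on the upward-sloping part at x* = 9.
TR = 132·9 = 1188. TC = 1286 + 216 = 1502. Profit = 1188 − 1502 = -¥314.
By producing, the firm covers all variable cost plus ¥972 of fixed cost; shutting down would lose the full ¥1286.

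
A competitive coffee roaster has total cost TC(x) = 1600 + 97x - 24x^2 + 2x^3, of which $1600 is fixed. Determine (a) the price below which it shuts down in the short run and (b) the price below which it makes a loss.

AVC = 97 - 24x + 2x^2; minimized at x = 6, giving min AVC = $25. That is the shutdown price.
ATC = 1600/x + 97 - 24x + 2x^2. Setting dATC/dx = −1600/x^2 − 24 + 4x = 0 gives x = 10 (since 4·10^3 − 24·10^2 = 1600).
min ATC = 1600/10 + 97 − 24·10 + 2·10^2 = $217. That is the break-even price.
For $25 ≤ P < $217 the firm produces at a loss; below $25 it shuts down.

Shutdown price = $25; break-even price = $217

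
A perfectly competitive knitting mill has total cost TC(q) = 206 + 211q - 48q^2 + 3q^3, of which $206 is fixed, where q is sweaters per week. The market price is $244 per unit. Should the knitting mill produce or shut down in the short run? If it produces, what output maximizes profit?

Produce at q = 11

Strip out fixed cost: VC = 211q - 48q^2 + 3q^3. Then AVC = 211 - 48q + 3q^2 and MC = 211 - 96q + 9q^2.
AVC hits its minimum where MC = AVC, at q = 8, giving min AVC = 211 - 48·8 + 3·8^2 = $19.
P = $244 exceeds min AVC = $19, so the firm stays open.
Solving P = MC: -33 - 96q + 9q^2 = 0 ⇒ q = -1/3 or 11. On the upward-sloping branch, q* = 11.
Check: AVC at q = 11 is $46 ≤ P, so revenue covers variable cost.
Profit = P·q − TC = 244·11 − 712 = $1972.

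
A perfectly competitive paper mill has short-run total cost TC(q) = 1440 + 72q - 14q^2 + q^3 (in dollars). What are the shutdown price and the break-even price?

AVC = 72 - 14q + q^2; minimized at q = 7, giving min AVC = $23. That is the shutdown price.
ATC = 1440/q + 72 - 14q + q^2. Setting dATC/dq = −1440/q^2 − 14 + 2q = 0 gives q = 12 (since 2·12^3 − 14·12^2 = 1440).
min ATC = 1440/12 + 72 − 14·12 + 12^2 = $168. That is the break-even price.
For $23 ≤ P < $168 the firm produces at a loss; below $23 it shuts down.

Shutdown price = $23; break-even price = $168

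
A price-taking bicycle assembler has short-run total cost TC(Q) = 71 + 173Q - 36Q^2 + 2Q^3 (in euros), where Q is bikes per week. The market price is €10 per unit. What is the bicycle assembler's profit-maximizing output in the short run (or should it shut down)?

From TC, MC = TC'(Q) = 173 - 72Q + 6Q^2 and AVC = VC/Q = 173 - 36Q + 2Q^2.
AVC is minimized where dAVC/dQ = -36 + 4Q = 0, at Q = 9; min AVC = 173 - 36·9 + 2·9^2 = €11.
P = €10 lies below min AVC = €11; no output level covers variable cost.
The firm minimizes its loss by shutting down and losing only its fixed cost of €71.

Shut down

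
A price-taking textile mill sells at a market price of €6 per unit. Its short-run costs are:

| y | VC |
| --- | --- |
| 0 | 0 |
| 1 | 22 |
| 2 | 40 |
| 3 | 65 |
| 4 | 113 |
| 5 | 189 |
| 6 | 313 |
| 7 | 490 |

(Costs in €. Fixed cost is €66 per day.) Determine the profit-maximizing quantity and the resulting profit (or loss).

y = 0 (shut down); profit = -€66

Compute π = P·y − TC at each output: y=0: -66; y=1: -82; y=2: -94; y=3: -113; y=4: -155; y=5: -225; y=6: -343; y=7: -514.
Profit is highest at y = 0. Equivalently, the lowest AVC in the table is 40/2 ≈ €20 at y = 2, and P = €6 falls below it — price never covers variable cost, so the firm shuts down and loses only its fixed cost.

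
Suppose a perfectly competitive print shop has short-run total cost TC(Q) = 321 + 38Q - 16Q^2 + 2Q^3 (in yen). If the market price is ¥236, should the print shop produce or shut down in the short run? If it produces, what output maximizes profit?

Produce at Q = 9

Strip out fixed cost: VC = 38Q - 16Q^2 + 2Q^3. Then AVC = 38 - 16Q + 2Q^2 and MC = 38 - 32Q + 6Q^2.
AVC is minimized where dAVC/dQ = -16 + 4Q = 0, at Q = 4; min AVC = 38 - 16·4 + 2·4^2 = ¥6.
P = ¥236 exceeds min AVC = ¥6, so the firm stays open.
P = MC gives -198 - 32Q + 6Q^2 = 0, with roots -11/3 and 9. Take the larger (rising MC): Q* = 9.
Check: AVC at Q = 9 is ¥56 ≤ P, so revenue covers variable cost.
Profit = P·Q − TC = 236·9 − 825 = ¥1299.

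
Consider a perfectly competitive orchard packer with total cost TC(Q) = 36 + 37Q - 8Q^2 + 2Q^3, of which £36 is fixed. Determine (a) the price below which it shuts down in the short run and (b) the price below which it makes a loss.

AVC = 37 - 8Q + 2Q^2; minimized at Q = 2, giving min AVC = £29. That is the shutdown price.
ATC = 36/Q + 37 - 8Q + 2Q^2. Setting dATC/dQ = −36/Q^2 − 8 + 4Q = 0 gives Q = 3 (since 4·3^3 − 8·3^2 = 36).
min ATC = 36/3 + 37 − 8·3 + 2·3^2 = £43. That is the break-even price.
Between these two prices the firm operates at a loss; above £43 it earns a profit.

Shutdown price = £29; break-even price = £43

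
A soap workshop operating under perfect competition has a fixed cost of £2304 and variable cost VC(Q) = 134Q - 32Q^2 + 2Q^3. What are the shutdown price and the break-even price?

Shutdown price = min AVC. AVC = 134 - 32Q + 2Q^2, with vertex at Q = 8 and minimum £6.
ATC = 2304/Q + 134 - 32Q + 2Q^2. Setting dATC/dQ = −2304/Q^2 − 32 + 4Q = 0 gives Q = 12 (since 4·12^3 − 32·12^2 = 2304).
min ATC = 2304/12 + 134 − 32·12 + 2·12^2 = £230. That is the break-even price.
For £6 ≤ P < £230 the firm produces at a loss; below £6 it shuts down.

Shutdown price = £6; break-even price = £230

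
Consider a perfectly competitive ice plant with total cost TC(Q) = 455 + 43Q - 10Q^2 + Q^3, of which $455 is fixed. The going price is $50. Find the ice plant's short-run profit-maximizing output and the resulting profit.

AVC = 43 - 10Q + Q^2; min AVC = $18 at Q = 5. Since P = $50 ≥ min AVC, the firm produces.
With MC = 43 - 20Q + 3Q^2, P = MC on the upward-sloping part at Q* = 7.
TR = 50·7 = 350. TC = 455 + 154 = 609. Profit = 350 − 609 = -$259.
Shutting down would mean losing the fixed cost of $455, so operating at a loss of $259 is better by $196.

Profit = -$259 at Q = 7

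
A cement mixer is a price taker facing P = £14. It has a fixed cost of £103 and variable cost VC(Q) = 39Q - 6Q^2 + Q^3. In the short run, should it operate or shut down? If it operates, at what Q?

Shut down

Strip out fixed cost: VC = 39Q - 6Q^2 + Q^3. Then AVC = 39 - 6Q + Q^2 and MC = 39 - 12Q + 3Q^2.
The AVC parabola has its vertex at Q = 6/2 = 3, where AVC = 39 - 6·3 + 3^2 = £30.
With P < min AVC (£14 < £30), every unit sold adds to the loss.
The firm minimizes its loss by shutting down and losing only its fixed cost of £103.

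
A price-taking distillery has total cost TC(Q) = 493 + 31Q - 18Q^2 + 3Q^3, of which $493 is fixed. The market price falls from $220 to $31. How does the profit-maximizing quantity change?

AVC = 31 - 18Q + 3Q^2, minimized at Q = 3 where min AVC = $4. MC = 31 - 36Q + 9Q^2.
With P = $220 above the shutdown price, P = MC gives Q = 7.
At P = $31 ≥ min AVC, set P = MC: Q = 4. The firm stays open but cuts output.

Output falls from 7 to 4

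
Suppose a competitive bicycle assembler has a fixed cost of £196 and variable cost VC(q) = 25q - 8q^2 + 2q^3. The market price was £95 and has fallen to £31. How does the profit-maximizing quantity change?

AVC = 25 - 8q + 2q^2, minimized at q = 2 where min AVC = £17. MC = 25 - 16q + 6q^2.
With P = £95 above the shutdown price, P = MC gives q = 5.
At P = £31 ≥ min AVC, set P = MC: q = 3. The firm stays open but cuts output.

Output falls from 5 to 3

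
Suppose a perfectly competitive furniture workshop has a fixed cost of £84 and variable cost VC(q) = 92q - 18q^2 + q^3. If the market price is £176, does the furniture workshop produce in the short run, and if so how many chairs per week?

Produce at q = 14

Strip out fixed cost: VC = 92q - 18q^2 + q^3. Then AVC = 92 - 18q + q^2 and MC = 92 - 36q + 3q^2.
AVC is minimized where dAVC/dq = -18 + 2q = 0, at q = 9; min AVC = 92 - 18·9 + 9^2 = £11.
Since P = £176 ≥ min AVC = £11, price covers variable cost and the firm should produce.
P = MC gives -84 - 36q + 3q^2 = 0, with roots -2 and 14. Take the larger (rising MC): q* = 14.
Check: AVC at q = 14 is £36 ≤ P, so revenue covers variable cost.
Profit = P·q − TC = 176·14 − 588 = £1876.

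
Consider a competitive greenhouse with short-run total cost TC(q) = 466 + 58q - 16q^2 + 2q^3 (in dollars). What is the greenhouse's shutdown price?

$26 per unit

Short-run supply begins at min AVC. From VC = 58q - 16q^2 + 2q^3, AVC = 58 - 16q + 2q^2.
At the minimum of AVC, MC = AVC. MC = 58 - 32q + 6q^2; setting MC = AVC gives 4q^2 - 16q = 0, so q = 4. min AVC = 26.
The firm shuts down for any P below $26.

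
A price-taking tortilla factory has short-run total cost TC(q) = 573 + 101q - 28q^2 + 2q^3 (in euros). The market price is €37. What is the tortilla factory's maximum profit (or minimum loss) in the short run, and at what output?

Profit = -€317 at q = 8

AVC = 101 - 28q + 2q^2; min AVC = €3 at q = 7. Since P = €37 ≥ min AVC, the firm produces.
With MC = 101 - 56q + 6q^2, P = MC on the upward-sloping part at q* = 8.
TR = 37·8 = 296. TC = 573 + 40 = 613. Profit = 296 − 613 = -€317.
By producing, the firm covers all variable cost plus €256 of fixed cost; shutting down would lose the full €573.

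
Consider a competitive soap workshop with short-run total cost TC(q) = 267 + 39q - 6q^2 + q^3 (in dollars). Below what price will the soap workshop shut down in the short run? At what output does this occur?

$30 per unit, at q = 3

The firm shuts down when price falls below the minimum of average variable cost. AVC = VC/q = 39 - 6q + q^2.
At the minimum of AVC, MC = AVC. MC = 39 - 12q + 3q^2; setting MC = AVC gives 2q^2 - 6q = 0, so q = 3. min AVC = 30.
For P < $30 the firm produces nothing.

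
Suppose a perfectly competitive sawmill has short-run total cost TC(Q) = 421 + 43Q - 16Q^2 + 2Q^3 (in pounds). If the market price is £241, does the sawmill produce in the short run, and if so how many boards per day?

Variable cost is VC = 43Q - 16Q^2 + 2Q^3, so AVC = VC/Q = 43 - 16Q + 2Q^2 and MC = dTC/dQ = 43 - 32Q + 6Q^2.
AVC hits its minimum where MC = AVC, at Q = 4, giving min AVC = 43 - 16·4 + 2·4^2 = £11.
Since P = £241 ≥ min AVC = £11, price covers variable cost and the firm should produce.
Solving P = MC: -198 - 32Q + 6Q^2 = 0 ⇒ Q = -11/3 or 9. On the upward-sloping branch, Q* = 9.
Check: AVC at Q = 9 is £61 ≤ P, so revenue covers variable cost.
Profit = P·Q − TC = 241·9 − 970 = £1199.

Produce at Q = 9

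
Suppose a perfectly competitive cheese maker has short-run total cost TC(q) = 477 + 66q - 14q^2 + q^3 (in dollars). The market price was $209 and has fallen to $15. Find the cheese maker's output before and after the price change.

Output falls from 13 to 0 (the firm shuts down)

MC = 66 - 28q + 3q^2; the shutdown threshold is min AVC = $17 (at q = 7).
At P = $209 ≥ min AVC, set P = MC on the rising branch: q = 13.
At P = $15 < min AVC = $17, price no longer covers variable cost at any output, so the firm shuts down: q = 0.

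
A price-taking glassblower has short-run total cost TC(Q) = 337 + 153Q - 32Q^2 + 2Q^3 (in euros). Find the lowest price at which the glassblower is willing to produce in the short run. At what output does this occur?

Short-run supply begins at min AVC. From VC = 153Q - 32Q^2 + 2Q^3, AVC = 153 - 32Q + 2Q^2.
At the minimum of AVC, MC = AVC. MC = 153 - 64Q + 6Q^2; setting MC = AVC gives 4Q^2 - 32Q = 0, so Q = 8. min AVC = 25.
So the shutdown price is €25.

€25 per unit, at Q = 8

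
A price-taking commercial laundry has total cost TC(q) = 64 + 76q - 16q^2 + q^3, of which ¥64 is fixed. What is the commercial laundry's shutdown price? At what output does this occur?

Short-run supply begins at min AVC. From VC = 76q - 16q^2 + q^3, AVC = 76 - 16q + q^2.
At the minimum of AVC, MC = AVC. MC = 76 - 32q + 3q^2; setting MC = AVC gives 2q^2 - 16q = 0, so q = 8. min AVC = 12.
So the shutdown price is ¥12.

¥12 per unit, at q = 8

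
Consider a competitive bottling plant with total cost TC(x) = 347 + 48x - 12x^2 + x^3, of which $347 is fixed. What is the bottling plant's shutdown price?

$12 per unit

Short-run supply begins at min AVC. From VC = 48x - 12x^2 + x^3, AVC = 48 - 12x + x^2.
dAVC/dx = -12 + 2x = 0 gives x = 6. min AVC = 48 - 12·6 + 6^2 = 12.
So the shutdown price is $12.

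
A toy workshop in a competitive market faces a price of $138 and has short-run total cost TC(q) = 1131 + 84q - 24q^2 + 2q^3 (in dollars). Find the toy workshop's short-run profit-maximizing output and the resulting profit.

Profit = -$159 at q = 9

AVC = 84 - 24q + 2q^2 has its minimum $12 at q = 6; price $138 clears that bar, so the firm operates.
With MC = 84 - 48q + 6q^2, P = MC on the upward-sloping part at q* = 9.
TR = 138·9 = 1242. TC = 1131 + 270 = 1401. Profit = 1242 − 1401 = -$159.
That loss of $159 beats the $1131 the firm would lose by shutting down; producing recovers $972 of fixed cost.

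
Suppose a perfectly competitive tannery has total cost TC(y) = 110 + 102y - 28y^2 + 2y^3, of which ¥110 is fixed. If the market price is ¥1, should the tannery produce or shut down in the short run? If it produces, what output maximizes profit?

Shut down

Strip out fixed cost: VC = 102y - 28y^2 + 2y^3. Then AVC = 102 - 28y + 2y^2 and MC = 102 - 56y + 6y^2.
The AVC parabola has its vertex at y = 28/4 = 7, where AVC = 102 - 28·7 + 2·7^2 = ¥4.
With P < min AVC (¥1 < ¥4), every unit sold adds to the loss.
Best response: produce nothing and absorb the ¥110 fixed cost.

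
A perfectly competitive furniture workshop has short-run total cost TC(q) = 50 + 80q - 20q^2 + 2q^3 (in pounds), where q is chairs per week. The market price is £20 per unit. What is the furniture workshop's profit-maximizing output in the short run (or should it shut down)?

Shut down

Variable cost is VC = 80q - 20q^2 + 2q^3, so AVC = VC/q = 80 - 20q + 2q^2 and MC = dTC/dq = 80 - 40q + 6q^2.
The AVC parabola has its vertex at q = 20/4 = 5, where AVC = 80 - 20·5 + 2·5^2 = £30.
With P < min AVC (£20 < £30), every unit sold adds to the loss.
Shutting down limits the loss to fixed cost, £50.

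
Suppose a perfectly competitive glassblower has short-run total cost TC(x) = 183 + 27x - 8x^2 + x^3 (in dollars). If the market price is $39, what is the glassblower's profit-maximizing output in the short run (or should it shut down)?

From TC, MC = TC'(x) = 27 - 16x + 3x^2 and AVC = VC/x = 27 - 8x + x^2.
AVC is minimized where dAVC/dx = -8 + 2x = 0, at x = 4; min AVC = 27 - 8·4 + 4^2 = $11.
Since P = $39 ≥ min AVC = $11, price covers variable cost and the firm should produce.
Solving P = MC: -12 - 16x + 3x^2 = 0 ⇒ x = -2/3 or 6. On the upward-sloping branch, x* = 6.
Check: AVC at x = 6 is $15 ≤ P, so revenue covers variable cost.
Profit = P·x − TC = 39·6 − 273 = -$39, a loss, but smaller than the $183 fixed cost the firm would lose by shutting down.

Produce at x = 6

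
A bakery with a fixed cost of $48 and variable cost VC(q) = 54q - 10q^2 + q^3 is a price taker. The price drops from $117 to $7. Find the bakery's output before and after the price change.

Output falls from 9 to 0 (the firm shuts down)

MC = 54 - 20q + 3q^2; the shutdown threshold is min AVC = $29 (at q = 5).
With P = $117 above the shutdown price, P = MC gives q = 9.
At P = $7 < min AVC = $29, price no longer covers variable cost at any output, so the firm shuts down: q = 0.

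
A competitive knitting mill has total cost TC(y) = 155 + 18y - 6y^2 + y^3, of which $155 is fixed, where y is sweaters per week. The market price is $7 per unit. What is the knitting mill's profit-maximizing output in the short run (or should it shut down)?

Shut down

From TC, MC = TC'(y) = 18 - 12y + 3y^2 and AVC = VC/y = 18 - 6y + y^2.
AVC hits its minimum where MC = AVC, at y = 3, giving min AVC = 18 - 6·3 + 3^2 = $9.
P = $7 lies below min AVC = $9; no output level covers variable cost.
Shutting down limits the loss to fixed cost, $155.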